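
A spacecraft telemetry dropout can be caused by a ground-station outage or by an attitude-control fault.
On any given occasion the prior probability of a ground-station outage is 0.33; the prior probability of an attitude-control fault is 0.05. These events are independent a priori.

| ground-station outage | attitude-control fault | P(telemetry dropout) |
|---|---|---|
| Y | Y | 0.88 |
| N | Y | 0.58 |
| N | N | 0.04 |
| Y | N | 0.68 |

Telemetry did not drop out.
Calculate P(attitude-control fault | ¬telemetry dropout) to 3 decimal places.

P(attitude-control fault | ¬telemetry dropout) ≈ 0.022

For the numerator, keep only attitude-control fault=true terms: 0.014070 + 0.001980 = 0.016050
The normalizing constant is 0.96·0.67·0.95 + 0.42·0.67·0.05 + 0.32·0.33·0.95 + 0.12·0.33·0.05 = 0.727410
P(attitude-control fault | ¬telemetry dropout) = 0.016050/0.727410 ≈ 0.022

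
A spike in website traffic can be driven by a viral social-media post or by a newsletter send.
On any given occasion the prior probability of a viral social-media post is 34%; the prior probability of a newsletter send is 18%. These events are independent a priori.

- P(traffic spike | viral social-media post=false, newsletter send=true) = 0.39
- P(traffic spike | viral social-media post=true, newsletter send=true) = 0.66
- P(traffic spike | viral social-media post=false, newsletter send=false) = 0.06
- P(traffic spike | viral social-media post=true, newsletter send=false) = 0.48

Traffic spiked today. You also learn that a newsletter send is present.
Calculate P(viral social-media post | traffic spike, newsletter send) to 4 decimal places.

P(viral social-media post | traffic spike, newsletter send) ≈ 0.4658

By total probability over both values of viral social-media post:
  P(traffic spike | newsletter send) = 0.39×0.66 + 0.66×0.34
        = 0.257400 + 0.224400 = 0.481800
Keeping only the viral social-media post-present terms gives 0.224400, so
  P(viral social-media post | traffic spike, newsletter send) = 0.224400 / 0.481800 ≈ 0.4658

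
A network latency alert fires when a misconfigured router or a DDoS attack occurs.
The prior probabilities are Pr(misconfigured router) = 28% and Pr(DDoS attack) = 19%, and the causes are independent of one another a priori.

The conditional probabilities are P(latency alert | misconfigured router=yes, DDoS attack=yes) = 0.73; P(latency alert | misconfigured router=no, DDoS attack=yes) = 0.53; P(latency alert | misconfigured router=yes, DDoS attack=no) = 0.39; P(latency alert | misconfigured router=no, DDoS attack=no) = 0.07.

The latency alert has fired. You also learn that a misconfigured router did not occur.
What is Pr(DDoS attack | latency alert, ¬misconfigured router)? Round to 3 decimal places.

Pr(DDoS attack | latency alert, ¬misconfigured router) ≈ 0.640

Sum P(latency alert|·) weighted by the priors over both values of DDoS attack:
  P(latency alert | ¬misconfigured router) = 0.07*0.81 + 0.53*0.19
        = 0.056700 + 0.100700 = 0.157400
Configurations with DDoS attack contribute 0.100700, so
  P(DDoS attack | latency alert, ¬misconfigured router) = 0.100700 / 0.157400 ≈ 0.640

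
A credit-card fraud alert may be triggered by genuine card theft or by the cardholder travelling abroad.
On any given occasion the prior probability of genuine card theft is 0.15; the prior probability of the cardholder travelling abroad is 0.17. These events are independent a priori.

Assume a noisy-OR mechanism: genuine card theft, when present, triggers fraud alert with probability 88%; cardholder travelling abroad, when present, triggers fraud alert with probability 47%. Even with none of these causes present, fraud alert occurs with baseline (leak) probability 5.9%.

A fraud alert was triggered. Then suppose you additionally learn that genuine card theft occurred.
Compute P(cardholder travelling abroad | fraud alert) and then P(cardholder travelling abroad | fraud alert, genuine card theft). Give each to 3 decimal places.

P(cardholder travelling abroad | fraud alert) ≈ 0.388; P(cardholder travelling abroad | fraud alert, genuine card theft) ≈ 0.178

Under noisy-OR, P(fraud alert | causes) = 1 − (1−0.059)·∏(1−qᵢ) over the active causes.
Enumerate the 4 (genuine card theft, cardholder travelling abroad) configurations and weight by the priors:
  P(fraud alert) = 0.059*0.85*0.83 + 0.50127*0.85*0.17 + 0.88708*0.15*0.83 + 0.940152*0.15*0.17
        = 0.041624 + 0.072434 + 0.110441 + 0.023974 = 0.248473
Configurations with cardholder travelling abroad contribute 0.096408, so
  P(cardholder travelling abroad | fraud alert) = 0.096408 / 0.248473 ≈ 0.388

Now also conditioning on genuine card theft=true:
Weight on cardholder travelling abroad=true, given the evidence: 0.940152*0.17 = 0.159826
Normalizer over all consistent configurations: 0.88708*0.83 + 0.940152*0.17 = 0.896102
P(cardholder travelling abroad | fraud alert, genuine card theft) = 0.159826/0.896102 ≈ 0.178
The drop from 0.388 to 0.178 is the explaining-away (discounting) effect.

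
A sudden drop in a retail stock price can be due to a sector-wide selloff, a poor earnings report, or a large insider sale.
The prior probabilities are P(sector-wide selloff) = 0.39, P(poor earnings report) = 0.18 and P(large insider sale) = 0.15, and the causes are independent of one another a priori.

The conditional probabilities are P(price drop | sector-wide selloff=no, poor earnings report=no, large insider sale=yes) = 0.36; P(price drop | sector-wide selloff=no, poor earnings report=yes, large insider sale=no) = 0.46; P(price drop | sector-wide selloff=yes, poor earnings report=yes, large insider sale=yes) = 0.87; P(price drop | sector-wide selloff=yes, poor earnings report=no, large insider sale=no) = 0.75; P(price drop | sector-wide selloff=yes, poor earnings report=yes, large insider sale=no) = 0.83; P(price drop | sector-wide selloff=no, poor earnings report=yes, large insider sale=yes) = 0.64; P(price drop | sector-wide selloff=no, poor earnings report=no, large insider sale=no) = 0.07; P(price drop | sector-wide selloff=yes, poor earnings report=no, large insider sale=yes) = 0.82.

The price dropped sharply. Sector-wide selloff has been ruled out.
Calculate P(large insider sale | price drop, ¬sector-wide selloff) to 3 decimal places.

Numerator (weight on configurations with large insider sale): 0.044280 + 0.017280 = 0.061560
Normalizer over all consistent configurations: 0.07×0.82×0.85 + 0.36×0.82×0.15 + 0.46×0.18×0.85 + 0.64×0.18×0.15 = 0.180730
P(large insider sale | price drop, ¬sector-wide selloff) = 0.061560/0.180730 ≈ 0.341

P(large insider sale | price drop, ¬sector-wide selloff) ≈ 0.341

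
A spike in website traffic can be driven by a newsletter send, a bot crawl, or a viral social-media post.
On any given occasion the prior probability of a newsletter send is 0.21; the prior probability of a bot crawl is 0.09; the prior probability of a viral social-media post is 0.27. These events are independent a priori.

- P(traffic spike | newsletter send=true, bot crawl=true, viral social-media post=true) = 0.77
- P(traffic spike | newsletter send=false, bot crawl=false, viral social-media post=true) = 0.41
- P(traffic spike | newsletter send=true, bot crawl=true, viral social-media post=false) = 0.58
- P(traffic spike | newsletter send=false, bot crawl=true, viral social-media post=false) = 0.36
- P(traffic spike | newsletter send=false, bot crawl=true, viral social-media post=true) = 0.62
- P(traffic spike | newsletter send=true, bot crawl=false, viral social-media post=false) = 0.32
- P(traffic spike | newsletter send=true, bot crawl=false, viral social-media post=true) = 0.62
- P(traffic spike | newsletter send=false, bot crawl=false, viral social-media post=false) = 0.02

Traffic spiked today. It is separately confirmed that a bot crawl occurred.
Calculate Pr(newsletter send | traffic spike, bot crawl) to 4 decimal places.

P(traffic spike | bot crawl) = 0.36*0.79*0.73 + 0.62*0.79*0.27 + 0.58*0.21*0.73 + 0.77*0.21*0.27 = 0.207612 + 0.132246 + 0.088914 + 0.043659 = 0.472431
Restricting to configurations with newsletter send present: 0.088914 + 0.043659 = 0.132573.
Hence the posterior is 0.132573/0.472431 ≈ 0.2806.

Pr(newsletter send | traffic spike, bot crawl) ≈ 0.2806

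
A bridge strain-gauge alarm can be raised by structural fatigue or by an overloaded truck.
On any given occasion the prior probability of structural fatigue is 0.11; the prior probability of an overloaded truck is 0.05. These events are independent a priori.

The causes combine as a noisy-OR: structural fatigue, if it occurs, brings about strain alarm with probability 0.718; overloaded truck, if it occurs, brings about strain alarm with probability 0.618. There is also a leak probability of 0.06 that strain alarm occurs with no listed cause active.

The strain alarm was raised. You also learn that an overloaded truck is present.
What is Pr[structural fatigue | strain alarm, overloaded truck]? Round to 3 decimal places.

Under noisy-OR, P(strain alarm | causes) = 1 − (1−0.06)·∏(1−qᵢ) over the active causes.
For the numerator, keep only structural fatigue=true terms: 0.898739×0.11 = 0.098861
The normalizing constant is 0.64092×0.89 + 0.898739×0.11 = 0.669280
P(structural fatigue | strain alarm, overloaded truck) = 0.098861/0.669280 ≈ 0.148

Pr[structural fatigue | strain alarm, overloaded truck] ≈ 0.148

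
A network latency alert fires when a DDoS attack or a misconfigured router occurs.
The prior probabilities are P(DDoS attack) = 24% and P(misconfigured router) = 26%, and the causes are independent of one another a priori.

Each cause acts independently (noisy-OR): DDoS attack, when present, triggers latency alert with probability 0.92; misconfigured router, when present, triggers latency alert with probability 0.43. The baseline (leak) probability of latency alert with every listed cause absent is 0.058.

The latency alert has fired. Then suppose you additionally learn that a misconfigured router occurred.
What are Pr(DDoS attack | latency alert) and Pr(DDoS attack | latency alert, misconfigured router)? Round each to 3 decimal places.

Pr(DDoS attack | latency alert) ≈ 0.643; Pr(DDoS attack | latency alert, misconfigured router) ≈ 0.395

Under noisy-OR, P(latency alert | causes) = 1 − (1−0.058)·∏(1−qᵢ) over the active causes.
For the numerator, keep only DDoS attack=true terms: 0.164216 + 0.059720 = 0.223936
The normalizing constant is 0.058·0.76·0.74 + 0.46306·0.76·0.26 + 0.92464·0.24·0.74 + 0.957045·0.24·0.26 = 0.348056
Posterior = 0.223936 / 0.348056 ≈ 0.643

Now also conditioning on misconfigured router=true:
P(latency alert | misconfigured router) = 0.46306*0.76 + 0.957045*0.24 = 0.351926 + 0.229691 = 0.581617
The DDoS attack-present share is 0.957045*0.24 = 0.229691.
P(DDoS attack | latency alert, misconfigured router) = 0.229691 / 0.581617 ≈ 0.395
Conditioning on misconfigured router lowers the posterior on DDoS attack: the classic explaining-away effect in a common-effect structure.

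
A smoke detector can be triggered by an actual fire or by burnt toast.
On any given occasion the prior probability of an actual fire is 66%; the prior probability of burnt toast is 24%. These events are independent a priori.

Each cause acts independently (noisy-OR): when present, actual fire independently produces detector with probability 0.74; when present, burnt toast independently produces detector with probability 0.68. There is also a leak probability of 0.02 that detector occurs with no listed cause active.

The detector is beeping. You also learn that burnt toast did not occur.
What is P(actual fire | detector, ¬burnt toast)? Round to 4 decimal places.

P(actual fire | detector, ¬burnt toast) ≈ 0.9864

Under noisy-OR, P(detector | causes) = 1 − (1−0.02)·∏(1−qᵢ) over the active causes.
Enumerate both values of actual fire and weight by the priors:
  P(detector | ¬burnt toast) = 0.02×0.34 + 0.7452×0.66
        = 0.006800 + 0.491832 = 0.498632
Configurations with actual fire contribute 0.491832, so
  P(actual fire | detector, ¬burnt toast) = 0.491832 / 0.498632 ≈ 0.9864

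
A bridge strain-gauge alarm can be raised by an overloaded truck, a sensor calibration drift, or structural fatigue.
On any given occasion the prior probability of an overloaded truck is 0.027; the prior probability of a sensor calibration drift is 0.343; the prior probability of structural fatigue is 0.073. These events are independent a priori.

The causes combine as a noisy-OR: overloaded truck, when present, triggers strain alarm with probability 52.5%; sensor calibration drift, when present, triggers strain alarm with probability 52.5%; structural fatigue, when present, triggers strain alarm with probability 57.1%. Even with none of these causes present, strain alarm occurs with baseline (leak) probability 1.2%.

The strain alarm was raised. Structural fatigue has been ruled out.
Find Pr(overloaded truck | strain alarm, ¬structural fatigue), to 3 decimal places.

Pr(overloaded truck | strain alarm, ¬structural fatigue) ≈ 0.082

Under noisy-OR, P(strain alarm | causes) = 1 − (1−0.012)·∏(1−qᵢ) over the active causes.
P(strain alarm | ¬structural fatigue) = 0.012×0.973×0.657 + 0.5307×0.973×0.343 + 0.5307×0.027×0.657 + 0.777083×0.027×0.343 = 0.007671 + 0.177115 + 0.009414 + 0.007197 = 0.201397
Restricting to configurations with overloaded truck present: 0.009414 + 0.007197 = 0.016611.
P(overloaded truck | strain alarm, ¬structural fatigue) = 0.016611 / 0.201397 ≈ 0.082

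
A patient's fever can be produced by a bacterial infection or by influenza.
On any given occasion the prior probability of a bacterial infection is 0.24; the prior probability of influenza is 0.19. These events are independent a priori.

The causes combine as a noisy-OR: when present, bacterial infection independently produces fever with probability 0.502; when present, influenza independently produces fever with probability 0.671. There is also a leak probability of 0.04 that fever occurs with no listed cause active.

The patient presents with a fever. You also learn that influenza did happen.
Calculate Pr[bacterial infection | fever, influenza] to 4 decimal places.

Under noisy-OR, P(fever | causes) = 1 − (1−0.04)·∏(1−qᵢ) over the active causes.
P(fever | influenza) = 0.68416*0.76 + 0.842712*0.24 = 0.519962 + 0.202251 = 0.722213
Restricting to configurations with bacterial infection present: 0.842712*0.24 = 0.202251.
So P(bacterial infection | fever, influenza) = 0.202251/0.722213 ≈ 0.2800.

Pr[bacterial infection | fever, influenza] ≈ 0.2800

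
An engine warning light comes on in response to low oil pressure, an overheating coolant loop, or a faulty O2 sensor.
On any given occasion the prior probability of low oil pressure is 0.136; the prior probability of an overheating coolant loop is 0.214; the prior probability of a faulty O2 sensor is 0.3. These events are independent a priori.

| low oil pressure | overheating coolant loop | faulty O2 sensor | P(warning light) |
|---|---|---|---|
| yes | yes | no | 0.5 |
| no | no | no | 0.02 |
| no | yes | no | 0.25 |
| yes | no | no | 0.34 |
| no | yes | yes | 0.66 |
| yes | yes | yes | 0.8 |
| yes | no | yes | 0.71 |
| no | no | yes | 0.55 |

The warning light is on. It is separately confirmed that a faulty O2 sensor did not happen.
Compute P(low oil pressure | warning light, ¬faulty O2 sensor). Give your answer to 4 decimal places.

By total probability over the 4 (low oil pressure, overheating coolant loop) configurations:
  P(warning light | ¬faulty O2 sensor) = 0.02*0.864*0.786 + 0.25*0.864*0.214 + 0.34*0.136*0.786 + 0.5*0.136*0.214
        = 0.013582 + 0.046224 + 0.036345 + 0.014552 = 0.110703
Configurations with low oil pressure contribute 0.050897, so
  P(low oil pressure | warning light, ¬faulty O2 sensor) = 0.050897 / 0.110703 ≈ 0.4598

P(low oil pressure | warning light, ¬faulty O2 sensor) ≈ 0.4598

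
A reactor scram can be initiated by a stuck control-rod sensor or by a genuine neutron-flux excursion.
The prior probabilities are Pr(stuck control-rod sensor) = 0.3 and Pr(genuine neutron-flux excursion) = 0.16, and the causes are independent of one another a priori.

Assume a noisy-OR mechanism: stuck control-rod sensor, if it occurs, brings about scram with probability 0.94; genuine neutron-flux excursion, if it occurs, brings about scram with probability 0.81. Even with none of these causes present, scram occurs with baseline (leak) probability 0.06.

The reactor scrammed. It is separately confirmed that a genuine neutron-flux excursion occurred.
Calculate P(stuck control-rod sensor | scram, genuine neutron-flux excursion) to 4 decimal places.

P(stuck control-rod sensor | scram, genuine neutron-flux excursion) ≈ 0.3404

Under noisy-OR, P(scram | causes) = 1 − (1−0.06)·∏(1−qᵢ) over the active causes.
For the numerator, keep only stuck control-rod sensor=true terms: 0.989284×0.3 = 0.296785
Normalizer over all consistent configurations: 0.8214×0.7 + 0.989284×0.3 = 0.871765
Posterior = 0.296785 / 0.871765 ≈ 0.3404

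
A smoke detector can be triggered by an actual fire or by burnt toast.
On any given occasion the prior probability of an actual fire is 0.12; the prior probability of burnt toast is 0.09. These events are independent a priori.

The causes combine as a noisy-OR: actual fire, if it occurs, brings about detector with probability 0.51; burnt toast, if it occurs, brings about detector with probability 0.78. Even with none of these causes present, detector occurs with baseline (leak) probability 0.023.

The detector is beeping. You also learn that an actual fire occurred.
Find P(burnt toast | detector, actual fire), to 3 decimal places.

Under noisy-OR, P(detector | causes) = 1 − (1−0.023)·∏(1−qᵢ) over the active causes.
Enumerate both values of burnt toast and weight by the priors:
  P(detector | actual fire) = 0.52127*0.91 + 0.894679*0.09
        = 0.474356 + 0.080521 = 0.554877
Configurations with burnt toast contribute 0.080521, so
  P(burnt toast | detector, actual fire) = 0.080521 / 0.554877 ≈ 0.145

P(burnt toast | detector, actual fire) ≈ 0.145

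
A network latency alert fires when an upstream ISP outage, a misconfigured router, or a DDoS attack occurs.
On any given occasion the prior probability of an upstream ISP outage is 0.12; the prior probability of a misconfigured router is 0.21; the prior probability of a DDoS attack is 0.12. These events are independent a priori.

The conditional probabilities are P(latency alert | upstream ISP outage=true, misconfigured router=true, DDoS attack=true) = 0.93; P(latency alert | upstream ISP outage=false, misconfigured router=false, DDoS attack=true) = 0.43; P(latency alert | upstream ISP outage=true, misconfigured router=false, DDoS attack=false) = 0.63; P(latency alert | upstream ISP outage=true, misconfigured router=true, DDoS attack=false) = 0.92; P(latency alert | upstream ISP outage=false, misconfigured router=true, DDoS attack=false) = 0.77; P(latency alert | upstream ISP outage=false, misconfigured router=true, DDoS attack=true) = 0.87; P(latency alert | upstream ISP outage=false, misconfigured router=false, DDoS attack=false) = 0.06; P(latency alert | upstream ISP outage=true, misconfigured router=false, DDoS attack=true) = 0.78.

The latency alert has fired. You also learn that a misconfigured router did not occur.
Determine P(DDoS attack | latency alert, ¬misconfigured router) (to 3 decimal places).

P(DDoS attack | latency alert, ¬misconfigured router) ≈ 0.334

P(latency alert | ¬misconfigured router) = 0.06×0.88×0.88 + 0.43×0.88×0.12 + 0.63×0.12×0.88 + 0.78×0.12×0.12 = 0.046464 + 0.045408 + 0.066528 + 0.011232 = 0.169632
Of this, 0.056640 comes from 0.045408 + 0.011232 (the DDoS attack=true cases).
Hence the posterior is 0.056640/0.169632 ≈ 0.334.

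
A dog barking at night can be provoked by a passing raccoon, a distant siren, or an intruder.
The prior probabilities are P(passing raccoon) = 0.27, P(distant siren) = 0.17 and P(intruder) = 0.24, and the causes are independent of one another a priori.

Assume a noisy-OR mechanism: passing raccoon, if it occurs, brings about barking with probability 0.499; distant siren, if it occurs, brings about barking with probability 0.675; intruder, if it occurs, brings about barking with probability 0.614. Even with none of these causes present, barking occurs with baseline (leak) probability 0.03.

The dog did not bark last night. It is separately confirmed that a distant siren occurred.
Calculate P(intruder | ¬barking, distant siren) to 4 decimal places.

P(intruder | ¬barking, distant siren) ≈ 0.1087

Under noisy-OR, P(barking | causes) = 1 − (1−0.03)·∏(1−qᵢ) over the active causes.
Numerator (weight on configurations with intruder): 0.021320 + 0.003951 = 0.025271
The normalizing constant is 0.31525·0.73·0.76 + 0.121687·0.73·0.24 + 0.15794·0.27·0.76 + 0.060965·0.27·0.24 = 0.232581
Posterior = 0.025271 / 0.232581 ≈ 0.1087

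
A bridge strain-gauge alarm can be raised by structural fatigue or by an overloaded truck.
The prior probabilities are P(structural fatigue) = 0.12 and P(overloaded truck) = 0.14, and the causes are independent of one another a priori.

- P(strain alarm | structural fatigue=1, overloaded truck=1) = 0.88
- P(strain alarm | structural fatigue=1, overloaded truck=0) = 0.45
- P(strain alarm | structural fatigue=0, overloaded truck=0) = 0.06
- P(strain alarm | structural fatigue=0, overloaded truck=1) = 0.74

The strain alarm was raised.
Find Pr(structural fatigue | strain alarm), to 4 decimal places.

Pr(structural fatigue | strain alarm) ≈ 0.3095

By total probability over the 4 (structural fatigue, overloaded truck) configurations:
  P(strain alarm) = 0.06·0.88·0.86 + 0.74·0.88·0.14 + 0.45·0.12·0.86 + 0.88·0.12·0.14
        = 0.045408 + 0.091168 + 0.046440 + 0.014784 = 0.197800
Keeping only the structural fatigue-present terms gives 0.061224, so
  P(structural fatigue | strain alarm) = 0.061224 / 0.197800 ≈ 0.3095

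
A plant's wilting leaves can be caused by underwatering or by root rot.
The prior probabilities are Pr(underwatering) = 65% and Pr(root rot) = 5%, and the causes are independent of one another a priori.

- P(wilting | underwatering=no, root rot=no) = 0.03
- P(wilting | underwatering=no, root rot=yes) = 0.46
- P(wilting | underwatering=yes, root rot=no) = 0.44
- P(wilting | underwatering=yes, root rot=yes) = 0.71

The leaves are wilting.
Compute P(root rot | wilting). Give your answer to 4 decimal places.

P(wilting) = 0.03×0.35×0.95 + 0.46×0.35×0.05 + 0.44×0.65×0.95 + 0.71×0.65×0.05 = 0.009975 + 0.008050 + 0.271700 + 0.023075 = 0.312800
Restricting to configurations with root rot present: 0.008050 + 0.023075 = 0.031125.
So P(root rot | wilting) = 0.031125/0.312800 ≈ 0.0995.

P(root rot | wilting) ≈ 0.0995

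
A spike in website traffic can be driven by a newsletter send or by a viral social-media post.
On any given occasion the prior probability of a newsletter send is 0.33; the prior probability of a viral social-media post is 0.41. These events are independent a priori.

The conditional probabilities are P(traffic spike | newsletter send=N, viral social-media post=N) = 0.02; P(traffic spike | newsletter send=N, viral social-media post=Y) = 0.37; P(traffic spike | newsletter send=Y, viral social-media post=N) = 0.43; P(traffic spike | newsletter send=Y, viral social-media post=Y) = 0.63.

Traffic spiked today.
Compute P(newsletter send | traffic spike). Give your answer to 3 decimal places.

Numerator (weight on configurations with newsletter send): 0.083721 + 0.085239 = 0.168960
Normalizer over all consistent configurations: 0.02×0.67×0.59 + 0.37×0.67×0.41 + 0.43×0.33×0.59 + 0.63×0.33×0.41 = 0.278505
Posterior = 0.168960 / 0.278505 ≈ 0.607

P(newsletter send | traffic spike) ≈ 0.607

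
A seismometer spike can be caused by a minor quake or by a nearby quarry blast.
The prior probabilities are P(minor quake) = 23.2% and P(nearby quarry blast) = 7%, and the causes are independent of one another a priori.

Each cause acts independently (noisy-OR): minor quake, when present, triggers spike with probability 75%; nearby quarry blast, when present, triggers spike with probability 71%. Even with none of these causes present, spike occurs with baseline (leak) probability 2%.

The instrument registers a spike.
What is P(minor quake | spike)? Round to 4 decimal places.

P(minor quake | spike) ≈ 0.7713

Under noisy-OR, P(spike | causes) = 1 − (1−0.02)·∏(1−qᵢ) over the active causes.
Sum P(spike|·) weighted by the priors over the 4 (minor quake, nearby quarry blast) configurations:
  P(spike) = 0.02×0.768×0.93 + 0.7158×0.768×0.07 + 0.755×0.232×0.93 + 0.92895×0.232×0.07
        = 0.014285 + 0.038481 + 0.162899 + 0.015086 = 0.230751
The terms with minor quake present sum to 0.177985, so
  P(minor quake | spike) = 0.177985 / 0.230751 ≈ 0.7713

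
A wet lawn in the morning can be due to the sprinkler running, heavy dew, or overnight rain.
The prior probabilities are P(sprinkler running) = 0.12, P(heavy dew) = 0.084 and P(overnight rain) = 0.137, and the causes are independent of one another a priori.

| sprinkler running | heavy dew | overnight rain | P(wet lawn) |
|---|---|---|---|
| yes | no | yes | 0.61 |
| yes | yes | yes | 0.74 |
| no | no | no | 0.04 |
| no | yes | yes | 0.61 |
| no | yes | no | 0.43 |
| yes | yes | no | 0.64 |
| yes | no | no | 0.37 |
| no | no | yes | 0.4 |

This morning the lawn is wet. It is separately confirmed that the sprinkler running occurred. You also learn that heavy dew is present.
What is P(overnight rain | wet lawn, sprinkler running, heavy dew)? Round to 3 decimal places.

Numerator (weight on configurations with overnight rain): 0.74*0.137 = 0.101380
The normalizing constant is 0.64*0.863 + 0.74*0.137 = 0.653700
Posterior = 0.101380 / 0.653700 ≈ 0.155

P(overnight rain | wet lawn, sprinkler running, heavy dew) ≈ 0.155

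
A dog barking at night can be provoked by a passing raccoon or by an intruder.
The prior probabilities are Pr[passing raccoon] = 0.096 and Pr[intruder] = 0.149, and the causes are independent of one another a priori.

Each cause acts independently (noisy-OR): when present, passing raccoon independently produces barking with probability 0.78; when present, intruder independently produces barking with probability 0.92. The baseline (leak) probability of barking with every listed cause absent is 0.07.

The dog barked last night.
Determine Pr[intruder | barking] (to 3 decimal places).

Under noisy-OR, P(barking | causes) = 1 − (1−0.07)·∏(1−qᵢ) over the active causes.
P(barking) = 0.07×0.904×0.851 + 0.9256×0.904×0.149 + 0.7954×0.096×0.851 + 0.983632×0.096×0.149 = 0.053851 + 0.124675 + 0.064981 + 0.014070 = 0.257577
The intruder-present share is 0.124675 + 0.014070 = 0.138745.
Hence the posterior is 0.138745/0.257577 ≈ 0.539.

Pr[intruder | barking] ≈ 0.539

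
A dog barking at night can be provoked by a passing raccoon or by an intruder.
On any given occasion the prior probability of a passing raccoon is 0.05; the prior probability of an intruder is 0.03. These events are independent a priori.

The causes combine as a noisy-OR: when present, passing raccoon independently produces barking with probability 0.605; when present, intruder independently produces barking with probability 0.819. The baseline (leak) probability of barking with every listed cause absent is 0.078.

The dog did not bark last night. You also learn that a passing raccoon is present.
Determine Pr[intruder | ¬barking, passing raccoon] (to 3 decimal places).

Pr[intruder | ¬barking, passing raccoon] ≈ 0.006

Under noisy-OR, P(barking | causes) = 1 − (1−0.078)·∏(1−qᵢ) over the active causes.
By total probability over both values of intruder:
  P(¬barking | passing raccoon) = 0.36419×0.97 + 0.065918×0.03
        = 0.353264 + 0.001978 = 0.355242
Keeping only the intruder-present terms gives 0.001978, so
  P(intruder | ¬barking, passing raccoon) = 0.001978 / 0.355242 ≈ 0.006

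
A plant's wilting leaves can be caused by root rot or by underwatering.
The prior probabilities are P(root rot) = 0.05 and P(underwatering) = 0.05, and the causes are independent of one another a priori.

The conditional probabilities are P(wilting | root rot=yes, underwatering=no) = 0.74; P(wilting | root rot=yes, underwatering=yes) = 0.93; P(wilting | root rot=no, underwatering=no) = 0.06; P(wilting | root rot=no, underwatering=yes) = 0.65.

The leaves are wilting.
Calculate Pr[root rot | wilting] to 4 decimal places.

Enumerate the 4 (root rot, underwatering) configurations and weight by the priors:
  P(wilting) = 0.06×0.95×0.95 + 0.65×0.95×0.05 + 0.74×0.05×0.95 + 0.93×0.05×0.05
        = 0.054150 + 0.030875 + 0.035150 + 0.002325 = 0.122500
Keeping only the root rot-present terms gives 0.037475, so
  P(root rot | wilting) = 0.037475 / 0.122500 ≈ 0.3059

Pr[root rot | wilting] ≈ 0.3059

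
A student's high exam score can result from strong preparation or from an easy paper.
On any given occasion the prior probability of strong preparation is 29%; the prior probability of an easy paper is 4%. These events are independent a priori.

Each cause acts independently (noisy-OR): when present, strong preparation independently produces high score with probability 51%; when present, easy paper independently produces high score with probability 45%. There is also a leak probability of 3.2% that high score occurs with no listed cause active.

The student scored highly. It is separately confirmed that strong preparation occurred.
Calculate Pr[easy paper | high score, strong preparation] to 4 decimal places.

Under noisy-OR, P(high score | causes) = 1 − (1−0.032)·∏(1−qᵢ) over the active causes.
Weight on easy paper=true, given the evidence: 0.739124*0.04 = 0.029565
Denominator P(high score | strong preparation): 0.52568*0.96 + 0.739124*0.04 = 0.534218
Posterior = 0.029565 / 0.534218 ≈ 0.0553

Pr[easy paper | high score, strong preparation] ≈ 0.0553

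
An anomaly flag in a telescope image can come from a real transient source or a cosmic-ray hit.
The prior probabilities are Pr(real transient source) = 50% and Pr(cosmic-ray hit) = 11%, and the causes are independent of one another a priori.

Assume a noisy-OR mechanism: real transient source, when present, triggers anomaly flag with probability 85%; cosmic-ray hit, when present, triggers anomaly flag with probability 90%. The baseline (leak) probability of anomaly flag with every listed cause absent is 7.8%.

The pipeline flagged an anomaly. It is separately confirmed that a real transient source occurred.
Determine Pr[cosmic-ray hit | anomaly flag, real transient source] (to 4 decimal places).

Under noisy-OR, P(anomaly flag | causes) = 1 − (1−0.078)·∏(1−qᵢ) over the active causes.
By total probability over both values of cosmic-ray hit:
  P(anomaly flag | real transient source) = 0.8617·0.89 + 0.98617·0.11
        = 0.766913 + 0.108479 = 0.875392
Keeping only the cosmic-ray hit-present terms gives 0.108479, so
  P(cosmic-ray hit | anomaly flag, real transient source) = 0.108479 / 0.875392 ≈ 0.1239

Pr[cosmic-ray hit | anomaly flag, real transient source] ≈ 0.1239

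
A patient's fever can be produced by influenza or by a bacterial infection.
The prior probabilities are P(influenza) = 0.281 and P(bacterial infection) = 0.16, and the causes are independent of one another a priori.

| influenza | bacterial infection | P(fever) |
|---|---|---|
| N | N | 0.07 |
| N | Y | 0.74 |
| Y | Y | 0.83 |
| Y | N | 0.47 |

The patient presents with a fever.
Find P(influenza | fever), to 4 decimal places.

Enumerate the 4 (influenza, bacterial infection) configurations and weight by the priors:
  P(fever) = 0.07*0.719*0.84 + 0.74*0.719*0.16 + 0.47*0.281*0.84 + 0.83*0.281*0.16
        = 0.042277 + 0.085130 + 0.110939 + 0.037317 = 0.275663
The terms with influenza present sum to 0.148256, so
  P(influenza | fever) = 0.148256 / 0.275663 ≈ 0.5378

P(influenza | fever) ≈ 0.5378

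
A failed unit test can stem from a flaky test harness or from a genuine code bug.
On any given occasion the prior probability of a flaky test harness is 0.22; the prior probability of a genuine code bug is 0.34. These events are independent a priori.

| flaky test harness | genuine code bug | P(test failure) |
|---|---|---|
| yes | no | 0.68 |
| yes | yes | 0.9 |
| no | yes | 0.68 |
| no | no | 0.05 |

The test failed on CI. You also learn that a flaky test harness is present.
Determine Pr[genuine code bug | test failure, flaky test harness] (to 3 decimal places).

Pr[genuine code bug | test failure, flaky test harness] ≈ 0.405

Numerator (weight on configurations with genuine code bug): 0.9*0.34 = 0.306000
Normalizer over all consistent configurations: 0.68*0.66 + 0.9*0.34 = 0.754800
P(genuine code bug | test failure, flaky test harness) = 0.306000/0.754800 ≈ 0.405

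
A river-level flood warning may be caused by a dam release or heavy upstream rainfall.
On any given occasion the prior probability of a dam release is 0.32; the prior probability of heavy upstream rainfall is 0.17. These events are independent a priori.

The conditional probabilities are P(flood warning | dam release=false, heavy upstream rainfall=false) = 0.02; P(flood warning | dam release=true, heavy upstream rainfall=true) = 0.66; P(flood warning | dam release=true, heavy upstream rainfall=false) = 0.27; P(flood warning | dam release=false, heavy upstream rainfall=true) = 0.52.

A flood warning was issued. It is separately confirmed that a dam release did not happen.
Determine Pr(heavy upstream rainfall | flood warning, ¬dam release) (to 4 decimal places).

P(flood warning | ¬dam release) = 0.02×0.83 + 0.52×0.17 = 0.016600 + 0.088400 = 0.105000
Restricting to configurations with heavy upstream rainfall present: 0.52×0.17 = 0.088400.
Hence the posterior is 0.088400/0.105000 ≈ 0.8419.

Pr(heavy upstream rainfall | flood warning, ¬dam release) ≈ 0.8419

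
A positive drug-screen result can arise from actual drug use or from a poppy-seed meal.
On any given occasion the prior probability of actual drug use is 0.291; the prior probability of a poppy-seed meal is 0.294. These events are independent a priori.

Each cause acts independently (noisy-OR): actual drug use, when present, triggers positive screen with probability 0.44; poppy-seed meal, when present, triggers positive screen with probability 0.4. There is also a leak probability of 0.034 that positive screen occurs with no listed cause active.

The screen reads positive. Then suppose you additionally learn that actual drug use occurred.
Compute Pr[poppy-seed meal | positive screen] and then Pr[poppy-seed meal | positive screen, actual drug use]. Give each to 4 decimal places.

Under noisy-OR, P(positive screen | causes) = 1 − (1−0.034)·∏(1−qᵢ) over the active causes.
Sum P(positive screen|·) weighted by the priors over the 4 (actual drug use, poppy-seed meal) configurations:
  P(positive screen) = 0.034·0.709·0.706 + 0.4204·0.709·0.294 + 0.45904·0.291·0.706 + 0.675424·0.291·0.294
        = 0.017019 + 0.087631 + 0.094308 + 0.057785 = 0.256743
The terms with poppy-seed meal present sum to 0.145416, so
  P(poppy-seed meal | positive screen) = 0.145416 / 0.256743 ≈ 0.5664

With the extra evidence:
Enumerate both values of poppy-seed meal and weight by the priors:
  P(positive screen | actual drug use) = 0.45904*0.706 + 0.675424*0.294
        = 0.324082 + 0.198575 = 0.522657
The terms with poppy-seed meal present sum to 0.198575, so
  P(poppy-seed meal | positive screen, actual drug use) = 0.198575 / 0.522657 ≈ 0.3799

Pr[poppy-seed meal | positive screen] ≈ 0.5664; Pr[poppy-seed meal | positive screen, actual drug use] ≈ 0.3799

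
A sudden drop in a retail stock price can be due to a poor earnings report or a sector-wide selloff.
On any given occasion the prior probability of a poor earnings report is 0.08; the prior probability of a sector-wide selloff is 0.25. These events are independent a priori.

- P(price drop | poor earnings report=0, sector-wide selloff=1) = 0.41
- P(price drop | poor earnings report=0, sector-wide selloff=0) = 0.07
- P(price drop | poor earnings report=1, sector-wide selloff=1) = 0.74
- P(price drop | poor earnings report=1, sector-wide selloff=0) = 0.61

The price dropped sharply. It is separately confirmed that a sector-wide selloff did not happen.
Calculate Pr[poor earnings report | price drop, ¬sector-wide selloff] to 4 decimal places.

Pr[poor earnings report | price drop, ¬sector-wide selloff] ≈ 0.4311

Weight on poor earnings report=true, given the evidence: 0.61*0.08 = 0.048800
Denominator P(price drop | ¬sector-wide selloff): 0.07*0.92 + 0.61*0.08 = 0.113200
Posterior = 0.048800 / 0.113200 ≈ 0.4311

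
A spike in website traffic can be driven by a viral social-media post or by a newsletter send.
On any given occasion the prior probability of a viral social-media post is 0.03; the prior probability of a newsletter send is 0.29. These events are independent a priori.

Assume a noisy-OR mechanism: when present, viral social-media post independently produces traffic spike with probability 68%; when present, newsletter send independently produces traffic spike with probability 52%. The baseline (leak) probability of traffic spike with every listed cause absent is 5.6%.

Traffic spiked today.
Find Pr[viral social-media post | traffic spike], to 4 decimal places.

Pr[viral social-media post | traffic spike] ≈ 0.1039

Under noisy-OR, P(traffic spike | causes) = 1 − (1−0.056)·∏(1−qᵢ) over the active causes.
For the numerator, keep only viral social-media post=true terms: 0.014866 + 0.007439 = 0.022305
The normalizing constant is 0.056·0.97·0.71 + 0.54688·0.97·0.29 + 0.69792·0.03·0.71 + 0.855002·0.03·0.29 = 0.214709
Posterior = 0.022305 / 0.214709 ≈ 0.1039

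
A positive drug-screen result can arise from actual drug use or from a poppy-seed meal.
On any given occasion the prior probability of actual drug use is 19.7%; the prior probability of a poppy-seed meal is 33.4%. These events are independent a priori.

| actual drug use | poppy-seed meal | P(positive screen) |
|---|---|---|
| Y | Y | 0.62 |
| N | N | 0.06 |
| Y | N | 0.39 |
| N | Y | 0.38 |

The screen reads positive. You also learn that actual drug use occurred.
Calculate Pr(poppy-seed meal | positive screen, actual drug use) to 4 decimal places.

Pr(poppy-seed meal | positive screen, actual drug use) ≈ 0.4436

P(positive screen | actual drug use) = 0.39×0.666 + 0.62×0.334 = 0.259740 + 0.207080 = 0.466820
The poppy-seed meal-present share is 0.62×0.334 = 0.207080.
P(poppy-seed meal | positive screen, actual drug use) = 0.207080 / 0.466820 ≈ 0.4436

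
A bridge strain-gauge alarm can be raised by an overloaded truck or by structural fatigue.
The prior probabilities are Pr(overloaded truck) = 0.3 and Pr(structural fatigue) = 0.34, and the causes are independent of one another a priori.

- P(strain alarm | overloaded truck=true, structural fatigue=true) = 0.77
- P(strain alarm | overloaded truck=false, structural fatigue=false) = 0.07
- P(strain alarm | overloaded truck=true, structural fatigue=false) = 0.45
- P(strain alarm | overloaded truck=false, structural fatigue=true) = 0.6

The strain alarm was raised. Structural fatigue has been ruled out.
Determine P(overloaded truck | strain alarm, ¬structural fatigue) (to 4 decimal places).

By total probability over both values of overloaded truck:
  P(strain alarm | ¬structural fatigue) = 0.07·0.7 + 0.45·0.3
        = 0.049000 + 0.135000 = 0.184000
Keeping only the overloaded truck-present terms gives 0.135000, so
  P(overloaded truck | strain alarm, ¬structural fatigue) = 0.135000 / 0.184000 ≈ 0.7337

P(overloaded truck | strain alarm, ¬structural fatigue) ≈ 0.7337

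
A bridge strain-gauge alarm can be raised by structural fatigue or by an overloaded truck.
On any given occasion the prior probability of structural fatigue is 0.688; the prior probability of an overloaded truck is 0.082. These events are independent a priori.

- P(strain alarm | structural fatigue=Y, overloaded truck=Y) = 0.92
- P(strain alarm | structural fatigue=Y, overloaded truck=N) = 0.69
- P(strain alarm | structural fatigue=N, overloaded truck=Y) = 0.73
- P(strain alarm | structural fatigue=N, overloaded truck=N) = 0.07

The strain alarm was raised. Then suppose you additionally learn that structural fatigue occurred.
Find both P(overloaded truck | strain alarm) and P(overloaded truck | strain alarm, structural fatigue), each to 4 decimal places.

Weight on overloaded truck=true, given the evidence: 0.018676 + 0.051903 = 0.070579
Normalizer over all consistent configurations: 0.07*0.312*0.918 + 0.73*0.312*0.082 + 0.69*0.688*0.918 + 0.92*0.688*0.082 = 0.526421
P(overloaded truck | strain alarm) = 0.070579/0.526421 ≈ 0.1341

Now condition on the additional information:
Numerator (weight on configurations with overloaded truck): 0.92×0.082 = 0.075440
The normalizing constant is 0.69×0.918 + 0.92×0.082 = 0.708860
Posterior = 0.075440 / 0.708860 ≈ 0.1064

P(overloaded truck | strain alarm) ≈ 0.1341; P(overloaded truck | strain alarm, structural fatigue) ≈ 0.1064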